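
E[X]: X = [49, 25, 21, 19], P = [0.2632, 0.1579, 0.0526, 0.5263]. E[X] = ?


E[X] = 49*0.2632 + 25*0.1579 + 21*0.0526 + 19*0.5263
= 12.8968 + 3.9475 + 1.1046 + 9.9997
= 27.9486

E[X] = 27.9486


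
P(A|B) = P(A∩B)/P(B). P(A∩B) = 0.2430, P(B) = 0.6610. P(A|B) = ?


P(A|B) = 0.2430/0.6610 = 0.3676

P(A|B) = 0.3676


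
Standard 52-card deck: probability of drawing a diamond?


13 diamonds in 52 cards
P = 13/52 = 0.2500

P = 0.2500


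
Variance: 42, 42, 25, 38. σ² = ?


Mean = 36.7500
Squared deviations: 27.5625, 27.5625, 138.0625, 1.5625
Sum = 194.7500
Variance = 194.7500/4 = 48.6875

Variance = 48.6875


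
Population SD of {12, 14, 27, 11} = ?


Mean = 16.0000
Variance = 41.5000
SD = sqrt(41.5000) = 6.4420

SD = 6.4420


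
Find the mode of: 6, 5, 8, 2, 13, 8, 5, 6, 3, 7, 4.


Frequencies: 2:1, 3:1, 4:1, 5:2, 6:2, 7:1, 8:2, 13:1
Max frequency = 2
Mode = 5, 6, 8

Mode = 5, 6, 8


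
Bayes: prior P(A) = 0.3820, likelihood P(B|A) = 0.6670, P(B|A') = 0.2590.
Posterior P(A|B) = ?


P(B) = P(B|A)*P(A) + P(B|A')*P(A')
= 0.6670*0.3820 + 0.2590*0.6180
= 0.254794 + 0.160062 = 0.414856
P(A|B) = 0.254794/0.414856 = 0.6142

P(A|B) = 0.6142


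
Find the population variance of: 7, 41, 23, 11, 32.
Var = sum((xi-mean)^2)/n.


Mean = 22.8000
Squared deviations: 249.6400, 331.2400, 0.0400, 139.2400, 84.6400
Sum = 804.8000
Variance = 804.8000/5 = 160.9600

Variance = 160.9600


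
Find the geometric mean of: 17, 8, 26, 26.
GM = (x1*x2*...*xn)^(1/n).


Product = 17 × 8 × 26 × 26 = 91936
GM = 91936^(1/4) = 17.4129

GM = 17.4129


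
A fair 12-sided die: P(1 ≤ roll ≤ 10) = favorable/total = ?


Favorable outcomes (1 ≤ roll ≤ 10): 10
Total outcomes = 12
P = 10/12 = 0.8333

P = 0.8333


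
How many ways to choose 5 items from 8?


C(8,5) = 8!/(5! × 3!)
= 40320/(120 × 6)
= 56

C(8,5) = 56


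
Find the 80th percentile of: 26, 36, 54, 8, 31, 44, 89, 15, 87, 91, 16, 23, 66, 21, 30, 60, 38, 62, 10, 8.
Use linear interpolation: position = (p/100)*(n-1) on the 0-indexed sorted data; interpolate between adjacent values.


Sorted: 8, 8, 10, 15, 16, 21, 23, 26, 30, 31, 36, 38, 44, 54, 60, 62, 66, 87, 89, 91
n = 20
Index = 80/100 * 19 = 15.2000
Lower = data[15] = 62, Upper = data[16] = 66
P80 = 62 + 0.2000*(4) = 62.8000

P80 = 62.8000


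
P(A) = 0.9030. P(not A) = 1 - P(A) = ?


P(not A) = 1 - 0.9030 = 0.0970

P(not A) = 0.0970


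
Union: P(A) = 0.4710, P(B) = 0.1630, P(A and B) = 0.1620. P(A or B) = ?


P(A∪B) = 0.4710 + 0.1630 - 0.1620
= 0.6340 - 0.1620
= 0.4720

P(A∪B) = 0.4720


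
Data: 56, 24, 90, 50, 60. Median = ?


Sorted: 24, 50, 56, 60, 90
n = 5 (odd)
Middle value = 56

Median = 56


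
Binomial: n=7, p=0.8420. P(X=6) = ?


C(7,6) = 7
p^6 = 0.356347
(1-p)^1 = 0.158000
P = 7 * 0.356347 * 0.158000 = 0.3941

P(X=6) = 0.3941


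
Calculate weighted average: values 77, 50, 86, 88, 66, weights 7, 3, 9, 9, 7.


Numerator = 77*7 + 50*3 + 86*9 + 88*9 + 66*7 = 2717
Denominator = 7 + 3 + 9 + 9 + 7 = 35
WM = 2717/35 = 77.6286

WM = 77.6286


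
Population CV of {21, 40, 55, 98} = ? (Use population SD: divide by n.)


Mean = 53.5000
SD = 28.3769
CV = (28.3769/53.5000)*100 = 53.0410%

CV = 53.0410%


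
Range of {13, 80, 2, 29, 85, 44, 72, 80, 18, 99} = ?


Max = 99, Min = 2
Range = 99 - 2 = 97

Range = 97


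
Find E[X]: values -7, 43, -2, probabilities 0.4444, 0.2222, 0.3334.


E[X] = -7*0.4444 + 43*0.2222 - 2*0.3334
= -3.1108 + 9.5546 - 0.6668
= 5.7770

E[X] = 5.7770


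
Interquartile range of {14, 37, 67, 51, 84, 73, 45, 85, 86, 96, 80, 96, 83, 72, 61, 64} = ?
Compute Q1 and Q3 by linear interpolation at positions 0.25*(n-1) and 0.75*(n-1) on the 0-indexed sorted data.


Sorted: 14, 37, 45, 51, 61, 64, 67, 72, 73, 80, 83, 84, 85, 86, 96, 96
Q1 (25th %ile) = 58.5000
Q3 (75th %ile) = 84.2500
IQR = 84.2500 - 58.5000 = 25.7500

IQR = 25.7500


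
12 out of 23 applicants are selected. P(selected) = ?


P = 12/23 = 0.5217

P = 0.5217


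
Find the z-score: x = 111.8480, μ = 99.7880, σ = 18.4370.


z = (111.8480 - 99.7880)/18.4370
= 12.0600/18.4370
= 0.6541

z = 0.6541


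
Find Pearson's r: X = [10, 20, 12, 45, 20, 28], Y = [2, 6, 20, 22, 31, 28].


Mean X = 22.5000, Mean Y = 18.1667
SD X = 11.658330, SD Y = 10.714735
Cov = 53.583333
r = 53.583333/(11.658330*10.714735) = 0.4290

r = 0.4290


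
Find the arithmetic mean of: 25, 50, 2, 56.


Sum = 25 + 50 + 2 + 56 = 133
n = 4
Mean = 133/4 = 33.2500

Mean = 33.2500


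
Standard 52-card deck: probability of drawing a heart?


13 hearts in 52 cards
P = 13/52 = 0.2500

P = 0.2500


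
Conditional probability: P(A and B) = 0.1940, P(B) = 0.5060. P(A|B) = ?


P(A|B) = 0.1940/0.5060 = 0.3834

P(A|B) = 0.3834


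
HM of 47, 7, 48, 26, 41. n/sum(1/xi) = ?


Sum of reciprocals = 1/47 + 1/7 + 1/48 + 1/26 + 1/41 = 0.247819
HM = 5/0.247819 = 20.1760

HM = 20.1760


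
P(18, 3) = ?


P(18,3) = 18!/15!
= 6402373705728000/1307674368000
= 4896

P(18,3) = 4896


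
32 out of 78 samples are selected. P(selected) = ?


P = 32/78 = 0.4103

P = 0.4103


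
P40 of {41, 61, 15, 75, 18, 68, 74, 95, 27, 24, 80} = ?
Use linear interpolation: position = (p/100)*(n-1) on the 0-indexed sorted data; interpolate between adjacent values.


Sorted: 15, 18, 24, 27, 41, 61, 68, 74, 75, 80, 95
n = 11
Index = 40/100 * 10 = 4.0000
Lower = data[4] = 41, Upper = data[5] = 61
P40 = 41 + 0*(20) = 41.0000

P40 = 41.0000


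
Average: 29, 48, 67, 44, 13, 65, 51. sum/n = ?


Sum = 29 + 48 + 67 + 44 + 13 + 65 + 51 = 317
n = 7
Mean = 317/7 = 45.2857

Mean = 45.2857


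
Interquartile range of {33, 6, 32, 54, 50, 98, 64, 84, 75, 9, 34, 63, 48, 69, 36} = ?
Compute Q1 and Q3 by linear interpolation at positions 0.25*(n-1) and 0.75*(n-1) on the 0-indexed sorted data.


Sorted: 6, 9, 32, 33, 34, 36, 48, 50, 54, 63, 64, 69, 75, 84, 98
Q1 (25th %ile) = 33.5000
Q3 (75th %ile) = 66.5000
IQR = 66.5000 - 33.5000 = 33.0000

IQR = 33.0000


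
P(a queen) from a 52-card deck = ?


4 queens in 52 cards
P = 4/52 = 0.0769

P = 0.0769


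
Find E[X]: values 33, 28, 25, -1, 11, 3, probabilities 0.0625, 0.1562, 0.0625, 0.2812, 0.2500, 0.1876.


E[X] = 33*0.0625 + 28*0.1562 + 25*0.0625 - 1*0.2812 + 11*0.2500 + 3*0.1876
= 2.0625 + 4.3736 + 1.5625 - 0.2812 + 2.7500 + 0.5628
= 11.0302

E[X] = 11.0302


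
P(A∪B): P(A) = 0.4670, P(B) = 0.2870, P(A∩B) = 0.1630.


P(A∪B) = 0.4670 + 0.2870 - 0.1630
= 0.7540 - 0.1630
= 0.5910

P(A∪B) = 0.5910


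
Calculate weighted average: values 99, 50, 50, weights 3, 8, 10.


Numerator = 99*3 + 50*8 + 50*10 = 1197
Denominator = 3 + 8 + 10 = 21
WM = 1197/21 = 57.0000

WM = 57.0000


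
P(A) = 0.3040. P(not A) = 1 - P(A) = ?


P(not A) = 1 - 0.3040 = 0.6960

P(not A) = 0.6960


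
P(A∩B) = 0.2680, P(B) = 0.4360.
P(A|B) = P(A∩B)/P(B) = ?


P(A|B) = 0.2680/0.4360 = 0.6147

P(A|B) = 0.6147


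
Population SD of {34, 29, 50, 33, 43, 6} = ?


Mean = 32.5000
Variance = 188.9167
SD = sqrt(188.9167) = 13.7447

SD = 13.7447


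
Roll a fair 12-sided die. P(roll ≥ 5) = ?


Favorable outcomes (roll ≥ 5): 8
Total outcomes = 12
P = 8/12 = 0.6667

P = 0.6667


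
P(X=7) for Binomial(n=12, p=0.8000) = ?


C(12,7) = 792
p^7 = 0.209715
(1-p)^5 = 0.000320
P = 792 * 0.209715 * 0.000320 = 0.0532

P(X=7) = 0.0532


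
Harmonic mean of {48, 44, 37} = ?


Sum of reciprocals = 1/48 + 1/44 + 1/37 = 0.070588
HM = 3/0.070588 = 42.5004

HM = 42.5004


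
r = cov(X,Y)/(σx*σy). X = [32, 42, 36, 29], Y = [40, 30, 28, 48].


Mean X = 34.7500, Mean Y = 36.5000
SD X = 4.866981, SD Y = 8.046738
Cov = -33.375000
r = -33.375000/(4.866981*8.046738) = -0.8522

r = -0.8522


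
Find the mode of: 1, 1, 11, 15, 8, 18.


Frequencies: 1:2, 8:1, 11:1, 15:1, 18:1
Max frequency = 2
Mode = 1

Mode = 1


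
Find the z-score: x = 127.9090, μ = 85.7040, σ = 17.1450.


z = (127.9090 - 85.7040)/17.1450
= 42.2050/17.1450
= 2.4617

z = 2.4617


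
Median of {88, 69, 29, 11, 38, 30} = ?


Sorted: 11, 29, 30, 38, 69, 88
n = 6 (even)
Middle values: 30 and 38
Median = (30+38)/2 = 34.0000

Median = 34.0000


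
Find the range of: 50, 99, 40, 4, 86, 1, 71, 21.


Max = 99, Min = 1
Range = 99 - 1 = 98

Range = 98


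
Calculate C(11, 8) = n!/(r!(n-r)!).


C(11,8) = 11!/(8! × 3!)
= 39916800/(40320 × 6)
= 165

C(11,8) = 165


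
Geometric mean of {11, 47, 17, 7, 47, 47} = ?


Product = 11 × 47 × 17 × 7 × 47 × 47 = 135904307
GM = 135904307^(1/6) = 22.6746

GM = 22.6746


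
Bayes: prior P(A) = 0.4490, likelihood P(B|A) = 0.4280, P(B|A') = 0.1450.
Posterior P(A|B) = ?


P(B) = P(B|A)*P(A) + P(B|A')*P(A')
= 0.4280*0.4490 + 0.1450*0.5510
= 0.192172 + 0.079895 = 0.272067
P(A|B) = 0.192172/0.272067 = 0.7063

P(A|B) = 0.7063


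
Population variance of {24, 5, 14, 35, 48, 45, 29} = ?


Mean = 28.5714
Squared deviations: 20.8980, 555.6122, 212.3265, 41.3265, 377.4694, 269.8980, 0.1837
Sum = 1477.7143
Variance = 1477.7143/7 = 211.1020

Variance = 211.1020


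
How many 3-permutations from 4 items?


P(4,3) = 4!/1!
= 24/1
= 24

P(4,3) = 24


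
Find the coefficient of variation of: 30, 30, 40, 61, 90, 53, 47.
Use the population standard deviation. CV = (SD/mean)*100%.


Mean = 50.1429
SD = 19.4160
CV = (19.4160/50.1429)*100 = 38.7213%

CV = 38.7213%


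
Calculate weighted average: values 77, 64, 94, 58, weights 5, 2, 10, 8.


Numerator = 77*5 + 64*2 + 94*10 + 58*8 = 1917
Denominator = 5 + 2 + 10 + 8 = 25
WM = 1917/25 = 76.6800

WM = 76.6800


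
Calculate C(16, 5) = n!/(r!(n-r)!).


C(16,5) = 16!/(5! × 11!)
= 20922789888000/(120 × 39916800)
= 4368

C(16,5) = 4368


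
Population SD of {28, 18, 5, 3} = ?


Mean = 13.5000
Variance = 103.2500
SD = sqrt(103.2500) = 10.1612

SD = 10.1612


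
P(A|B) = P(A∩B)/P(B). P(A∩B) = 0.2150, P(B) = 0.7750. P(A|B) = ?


P(A|B) = 0.2150/0.7750 = 0.2774

P(A|B) = 0.2774


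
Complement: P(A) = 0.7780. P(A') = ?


P(not A) = 1 - 0.7780 = 0.2220

P(not A) = 0.2220


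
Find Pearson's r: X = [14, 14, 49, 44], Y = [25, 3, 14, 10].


Mean X = 30.2500, Mean Y = 13.0000
SD X = 16.345871, SD Y = 7.968689
Cov = -13.750000
r = -13.750000/(16.345871*7.968689) = -0.1056

r = -0.1056


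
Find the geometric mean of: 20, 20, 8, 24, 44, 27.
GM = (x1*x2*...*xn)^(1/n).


Product = 20 × 20 × 8 × 24 × 44 × 27 = 91238400
GM = 91238400^(1/6) = 21.2176

GM = 21.2176


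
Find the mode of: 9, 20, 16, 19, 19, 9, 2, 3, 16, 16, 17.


Frequencies: 2:1, 3:1, 9:2, 16:3, 17:1, 19:2, 20:1
Max frequency = 3
Mode = 16

Mode = 16


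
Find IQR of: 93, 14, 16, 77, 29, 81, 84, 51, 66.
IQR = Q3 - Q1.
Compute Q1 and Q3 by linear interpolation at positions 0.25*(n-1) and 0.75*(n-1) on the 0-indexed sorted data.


Sorted: 14, 16, 29, 51, 66, 77, 81, 84, 93
Q1 (25th %ile) = 29.0000
Q3 (75th %ile) = 81.0000
IQR = 81.0000 - 29.0000 = 52.0000

IQR = 52.0000


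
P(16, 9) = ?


P(16,9) = 16!/7!
= 20922789888000/5040
= 4151347200

P(16,9) = 4151347200


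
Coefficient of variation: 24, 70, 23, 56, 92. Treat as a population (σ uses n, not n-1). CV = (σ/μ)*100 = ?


Mean = 53.0000
SD = 26.6833
CV = (26.6833/53.0000)*100 = 50.3459%

CV = 50.3459%


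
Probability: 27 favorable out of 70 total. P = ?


P = 27/70 = 0.3857

P = 0.3857


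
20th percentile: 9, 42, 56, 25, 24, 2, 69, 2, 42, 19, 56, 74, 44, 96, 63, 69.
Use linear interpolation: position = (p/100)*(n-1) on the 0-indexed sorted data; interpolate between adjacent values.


Sorted: 2, 2, 9, 19, 24, 25, 42, 42, 44, 56, 56, 63, 69, 69, 74, 96
n = 16
Index = 20/100 * 15 = 3.0000
Lower = data[3] = 19, Upper = data[4] = 24
P20 = 19 + 0*(5) = 19.0000

P20 = 19.0000


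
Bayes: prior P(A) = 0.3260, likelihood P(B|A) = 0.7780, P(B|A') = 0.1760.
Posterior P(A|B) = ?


P(B) = P(B|A)*P(A) + P(B|A')*P(A')
= 0.7780*0.3260 + 0.1760*0.6740
= 0.253628 + 0.118624 = 0.372252
P(A|B) = 0.253628/0.372252 = 0.6813

P(A|B) = 0.6813


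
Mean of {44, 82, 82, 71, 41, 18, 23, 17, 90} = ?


Sum = 44 + 82 + 82 + 71 + 41 + 18 + 23 + 17 + 90 = 468
n = 9
Mean = 468/9 = 52.0000

Mean = 52.0000


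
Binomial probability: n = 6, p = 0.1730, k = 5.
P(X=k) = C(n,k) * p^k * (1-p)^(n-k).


C(6,5) = 6
p^5 = 0.000155
(1-p)^1 = 0.827000
P = 6 * 0.000155 * 0.827000 = 0.0008

P(X=5) = 0.0008


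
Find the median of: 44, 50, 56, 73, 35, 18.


Sorted: 18, 35, 44, 50, 56, 73
n = 6 (even)
Middle values: 44 and 50
Median = (44+50)/2 = 47.0000

Median = 47.0000


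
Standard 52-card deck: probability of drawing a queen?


4 queens in 52 cards
P = 4/52 = 0.0769

P = 0.0769


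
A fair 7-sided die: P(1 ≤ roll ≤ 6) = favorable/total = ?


Favorable outcomes (1 ≤ roll ≤ 6): 6
Total outcomes = 7
P = 6/7 = 0.8571

P = 0.8571


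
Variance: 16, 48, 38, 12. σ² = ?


Mean = 28.5000
Squared deviations: 156.2500, 380.2500, 90.2500, 272.2500
Sum = 899.0000
Variance = 899.0000/4 = 224.7500

Variance = 224.7500


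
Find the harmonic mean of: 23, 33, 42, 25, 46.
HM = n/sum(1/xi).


Sum of reciprocals = 1/23 + 1/33 + 1/42 + 1/25 + 1/46 = 0.159330
HM = 5/0.159330 = 31.3814

HM = 31.3814


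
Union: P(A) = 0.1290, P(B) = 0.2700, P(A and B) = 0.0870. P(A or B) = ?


P(A∪B) = 0.1290 + 0.2700 - 0.0870
= 0.3990 - 0.0870
= 0.3120

P(A∪B) = 0.3120


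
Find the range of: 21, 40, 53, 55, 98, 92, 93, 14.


Max = 98, Min = 14
Range = 98 - 14 = 84

Range = 84


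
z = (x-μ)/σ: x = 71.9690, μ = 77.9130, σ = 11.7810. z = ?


z = (71.9690 - 77.9130)/11.7810
= -5.9440/11.7810
= -0.5045

z = -0.5045


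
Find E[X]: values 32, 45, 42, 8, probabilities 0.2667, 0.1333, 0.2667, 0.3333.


E[X] = 32*0.2667 + 45*0.1333 + 42*0.2667 + 8*0.3333
= 8.5344 + 5.9985 + 11.2014 + 2.6664
= 28.4007

E[X] = 28.4007


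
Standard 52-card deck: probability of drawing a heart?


13 hearts in 52 cards
P = 13/52 = 0.2500

P = 0.2500


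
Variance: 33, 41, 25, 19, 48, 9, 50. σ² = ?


Mean = 32.1429
Squared deviations: 0.7347, 78.4490, 51.0204, 172.7347, 251.4490, 535.5918, 318.8776
Sum = 1408.8571
Variance = 1408.8571/7 = 201.2653

Variance = 201.2653


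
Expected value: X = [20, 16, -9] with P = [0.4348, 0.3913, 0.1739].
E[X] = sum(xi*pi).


E[X] = 20*0.4348 + 16*0.3913 - 9*0.1739
= 8.6960 + 6.2608 - 1.5651
= 13.3917

E[X] = 13.3917


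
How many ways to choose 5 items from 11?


C(11,5) = 11!/(5! × 6!)
= 39916800/(120 × 720)
= 462

C(11,5) = 462


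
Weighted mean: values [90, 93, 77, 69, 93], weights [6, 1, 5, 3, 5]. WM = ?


Numerator = 90*6 + 93*1 + 77*5 + 69*3 + 93*5 = 1690
Denominator = 6 + 1 + 5 + 3 + 5 = 20
WM = 1690/20 = 84.5000

WM = 84.5000


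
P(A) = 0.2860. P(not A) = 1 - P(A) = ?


P(not A) = 1 - 0.2860 = 0.7140

P(not A) = 0.7140


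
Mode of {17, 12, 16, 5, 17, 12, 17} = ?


Frequencies: 5:1, 12:2, 16:1, 17:3
Max frequency = 3
Mode = 17

Mode = 17


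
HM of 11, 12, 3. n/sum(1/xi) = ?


Sum of reciprocals = 1/11 + 1/12 + 1/3 = 0.507576
HM = 3/0.507576 = 5.9104

HM = 5.9104


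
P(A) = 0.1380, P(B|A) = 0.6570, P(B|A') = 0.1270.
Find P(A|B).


P(B) = P(B|A)*P(A) + P(B|A')*P(A')
= 0.6570*0.1380 + 0.1270*0.8620
= 0.090666 + 0.109474 = 0.200140
P(A|B) = 0.090666/0.200140 = 0.4530

P(A|B) = 0.4530


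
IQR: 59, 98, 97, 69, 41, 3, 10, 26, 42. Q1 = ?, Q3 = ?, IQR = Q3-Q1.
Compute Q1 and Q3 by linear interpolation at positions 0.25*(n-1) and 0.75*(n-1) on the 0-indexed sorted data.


Sorted: 3, 10, 26, 41, 42, 59, 69, 97, 98
Q1 (25th %ile) = 26.0000
Q3 (75th %ile) = 69.0000
IQR = 69.0000 - 26.0000 = 43.0000

IQR = 43.0000


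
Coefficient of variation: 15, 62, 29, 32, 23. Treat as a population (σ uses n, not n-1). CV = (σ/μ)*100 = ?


Mean = 32.2000
SD = 15.9925
CV = (15.9925/32.2000)*100 = 49.6661%

CV = 49.6661%


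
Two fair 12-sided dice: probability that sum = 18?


Total outcomes = 12×12 = 144
Favorable (sum = 18): 7
P = 7/144 = 0.0486

P = 0.0486


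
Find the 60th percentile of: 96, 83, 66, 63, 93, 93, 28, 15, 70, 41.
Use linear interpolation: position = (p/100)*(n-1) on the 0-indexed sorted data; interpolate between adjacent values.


Sorted: 15, 28, 41, 63, 66, 70, 83, 93, 93, 96
n = 10
Index = 60/100 * 9 = 5.4000
Lower = data[5] = 70, Upper = data[6] = 83
P60 = 70 + 0.4000*(13) = 75.2000

P60 = 75.2000


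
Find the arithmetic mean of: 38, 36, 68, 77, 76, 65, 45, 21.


Sum = 38 + 36 + 68 + 77 + 76 + 65 + 45 + 21 = 426
n = 8
Mean = 426/8 = 53.2500

Mean = 53.2500


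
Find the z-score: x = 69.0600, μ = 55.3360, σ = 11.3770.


z = (69.0600 - 55.3360)/11.3770
= 13.7240/11.3770
= 1.2063

z = 1.2063


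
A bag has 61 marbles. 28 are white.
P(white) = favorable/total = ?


P = 28/61 = 0.4590

P = 0.4590


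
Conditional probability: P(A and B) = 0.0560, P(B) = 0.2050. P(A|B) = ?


P(A|B) = 0.0560/0.2050 = 0.2732

P(A|B) = 0.2732


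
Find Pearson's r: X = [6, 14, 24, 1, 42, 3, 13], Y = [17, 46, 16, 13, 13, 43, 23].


Mean X = 14.7143, Mean Y = 24.4286
SD X = 13.284946, SD Y = 13.091515
Cov = -57.020408
r = -57.020408/(13.284946*13.091515) = -0.3279

r = -0.3279


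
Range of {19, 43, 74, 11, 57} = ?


Max = 74, Min = 11
Range = 74 - 11 = 63

Range = 63


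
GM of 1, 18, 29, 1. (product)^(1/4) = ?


Product = 1 × 18 × 29 × 1 = 522
GM = 522^(1/4) = 4.7799

GM = 4.7799


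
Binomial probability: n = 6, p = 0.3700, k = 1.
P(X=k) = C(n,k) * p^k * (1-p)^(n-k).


C(6,1) = 6
p^1 = 0.370000
(1-p)^5 = 0.099244
P = 6 * 0.370000 * 0.099244 = 0.2203

P(X=1) = 0.2203


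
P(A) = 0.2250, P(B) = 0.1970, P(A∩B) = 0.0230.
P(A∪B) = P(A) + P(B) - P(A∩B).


P(A∪B) = 0.2250 + 0.1970 - 0.0230
= 0.4220 - 0.0230
= 0.3990

P(A∪B) = 0.3990


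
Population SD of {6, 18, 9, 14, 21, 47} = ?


Mean = 19.1667
Variance = 180.4722
SD = sqrt(180.4722) = 13.4340

SD = 13.4340


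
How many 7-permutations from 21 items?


P(21,7) = 21!/14!
= 51090942171709440000/87178291200
= 586051200

P(21,7) = 586051200


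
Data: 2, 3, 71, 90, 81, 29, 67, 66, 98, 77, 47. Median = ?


Sorted: 2, 3, 29, 47, 66, 67, 71, 77, 81, 90, 98
n = 11 (odd)
Middle value = 67

Median = 67


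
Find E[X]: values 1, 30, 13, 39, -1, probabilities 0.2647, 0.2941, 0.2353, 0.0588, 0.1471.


E[X] = 1*0.2647 + 30*0.2941 + 13*0.2353 + 39*0.0588 - 1*0.1471
= 0.2647 + 8.8230 + 3.0589 + 2.2932 - 0.1471
= 14.2927

E[X] = 14.2927


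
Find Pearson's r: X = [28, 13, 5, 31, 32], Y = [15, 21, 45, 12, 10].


Mean X = 21.8000, Mean Y = 20.6000
SD X = 10.833282, SD Y = 12.753039
Cov = -127.080000
r = -127.080000/(10.833282*12.753039) = -0.9198

r = -0.9198


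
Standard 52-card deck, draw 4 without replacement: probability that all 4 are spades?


P(all spades) = (13/52) × (12/51) × (11/50) × (10/49)
= 0.0026

P = 0.0026


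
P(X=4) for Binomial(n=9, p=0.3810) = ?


C(9,4) = 126
p^4 = 0.021072
(1-p)^5 = 0.090877
P = 126 * 0.021072 * 0.090877 = 0.2413

P(X=4) = 0.2413


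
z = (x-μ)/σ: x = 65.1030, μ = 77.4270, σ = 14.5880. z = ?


z = (65.1030 - 77.4270)/14.5880
= -12.3240/14.5880
= -0.8448

z = -0.8448


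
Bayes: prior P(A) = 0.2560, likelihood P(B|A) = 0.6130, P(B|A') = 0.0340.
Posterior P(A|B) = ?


P(B) = P(B|A)*P(A) + P(B|A')*P(A')
= 0.6130*0.2560 + 0.0340*0.7440
= 0.156928 + 0.025296 = 0.182224
P(A|B) = 0.156928/0.182224 = 0.8612

P(A|B) = 0.8612


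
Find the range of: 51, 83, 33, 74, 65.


Max = 83, Min = 33
Range = 83 - 33 = 50

Range = 50


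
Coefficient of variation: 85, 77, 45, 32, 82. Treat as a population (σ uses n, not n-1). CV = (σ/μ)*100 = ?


Mean = 64.2000
SD = 21.5351
CV = (21.5351/64.2000)*100 = 33.5438%

CV = 33.5438%


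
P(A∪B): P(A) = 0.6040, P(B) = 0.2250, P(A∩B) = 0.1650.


P(A∪B) = 0.6040 + 0.2250 - 0.1650
= 0.8290 - 0.1650
= 0.6640

P(A∪B) = 0.6640


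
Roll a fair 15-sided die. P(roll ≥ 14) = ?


Favorable outcomes (roll ≥ 14): 2
Total outcomes = 15
P = 2/15 = 0.1333

P = 0.1333


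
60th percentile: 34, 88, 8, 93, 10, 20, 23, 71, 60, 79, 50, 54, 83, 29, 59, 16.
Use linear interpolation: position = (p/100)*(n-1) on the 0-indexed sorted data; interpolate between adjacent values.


Sorted: 8, 10, 16, 20, 23, 29, 34, 50, 54, 59, 60, 71, 79, 83, 88, 93
n = 16
Index = 60/100 * 15 = 9.0000
Lower = data[9] = 59, Upper = data[10] = 60
P60 = 59 + 0*(1) = 59.0000

P60 = 59.0000


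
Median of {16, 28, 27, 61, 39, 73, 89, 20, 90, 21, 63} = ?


Sorted: 16, 20, 21, 27, 28, 39, 61, 63, 73, 89, 90
n = 11 (odd)
Middle value = 39

Median = 39


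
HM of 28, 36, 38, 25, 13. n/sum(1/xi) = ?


Sum of reciprocals = 1/28 + 1/36 + 1/38 + 1/25 + 1/13 = 0.206731
HM = 5/0.206731 = 24.1860

HM = 24.1860


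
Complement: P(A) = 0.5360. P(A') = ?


P(not A) = 1 - 0.5360 = 0.4640

P(not A) = 0.4640


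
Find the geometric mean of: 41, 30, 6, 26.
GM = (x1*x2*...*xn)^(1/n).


Product = 41 × 30 × 6 × 26 = 191880
GM = 191880^(1/4) = 20.9294

GM = 20.9294


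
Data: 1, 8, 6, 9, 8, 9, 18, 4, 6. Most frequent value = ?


Frequencies: 1:1, 4:1, 6:2, 8:2, 9:2, 18:1
Max frequency = 2
Mode = 6, 8, 9

Mode = 6, 8, 9


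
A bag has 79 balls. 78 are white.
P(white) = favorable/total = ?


P = 78/79 = 0.9873

P = 0.9873


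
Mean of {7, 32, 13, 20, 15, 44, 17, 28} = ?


Sum = 7 + 32 + 13 + 20 + 15 + 44 + 17 + 28 = 176
n = 8
Mean = 176/8 = 22.0000

Mean = 22.0000


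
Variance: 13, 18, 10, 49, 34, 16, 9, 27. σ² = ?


Mean = 22.0000
Squared deviations: 81.0000, 16.0000, 144.0000, 729.0000, 144.0000, 36.0000, 169.0000, 25.0000
Sum = 1344.0000
Variance = 1344.0000/8 = 168.0000

Variance = 168.0000


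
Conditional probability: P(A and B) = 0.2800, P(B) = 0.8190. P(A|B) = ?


P(A|B) = 0.2800/0.8190 = 0.3419

P(A|B) = 0.3419


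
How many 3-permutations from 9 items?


P(9,3) = 9!/6!
= 362880/720
= 504

P(9,3) = 504


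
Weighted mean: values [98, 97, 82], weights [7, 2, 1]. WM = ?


Numerator = 98*7 + 97*2 + 82*1 = 962
Denominator = 7 + 2 + 1 = 10
WM = 962/10 = 96.2000

WM = 96.2000


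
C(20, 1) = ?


C(20,1) = 20!/(1! × 19!)
= 2432902008176640000/(1 × 121645100408832000)
= 20

C(20,1) = 20


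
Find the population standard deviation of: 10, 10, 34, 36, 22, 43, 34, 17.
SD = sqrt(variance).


Mean = 25.7500
Variance = 140.6875
SD = sqrt(140.6875) = 11.8612

SD = 11.8612


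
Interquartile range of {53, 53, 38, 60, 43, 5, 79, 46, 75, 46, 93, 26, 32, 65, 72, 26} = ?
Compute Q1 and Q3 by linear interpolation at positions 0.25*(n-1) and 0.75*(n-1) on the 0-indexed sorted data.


Sorted: 5, 26, 26, 32, 38, 43, 46, 46, 53, 53, 60, 65, 72, 75, 79, 93
Q1 (25th %ile) = 36.5000
Q3 (75th %ile) = 66.7500
IQR = 66.7500 - 36.5000 = 30.2500

IQR = 30.2500


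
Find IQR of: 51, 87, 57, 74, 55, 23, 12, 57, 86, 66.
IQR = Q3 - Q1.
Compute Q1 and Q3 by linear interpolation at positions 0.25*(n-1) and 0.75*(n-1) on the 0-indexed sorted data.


Sorted: 12, 23, 51, 55, 57, 57, 66, 74, 86, 87
Q1 (25th %ile) = 52.0000
Q3 (75th %ile) = 72.0000
IQR = 72.0000 - 52.0000 = 20.0000

IQR = 20.0000


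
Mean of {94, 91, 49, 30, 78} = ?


Sum = 94 + 91 + 49 + 30 + 78 = 342
n = 5
Mean = 342/5 = 68.4000

Mean = 68.4000


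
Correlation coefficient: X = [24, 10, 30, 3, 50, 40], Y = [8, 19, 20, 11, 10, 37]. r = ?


Mean X = 26.1667, Mean Y = 17.5000
SD X = 16.211279, SD Y = 9.810708
Cov = 41.250000
r = 41.250000/(16.211279*9.810708) = 0.2594

r = 0.2594


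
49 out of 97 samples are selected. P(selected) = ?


P = 49/97 = 0.5052

P = 0.5052


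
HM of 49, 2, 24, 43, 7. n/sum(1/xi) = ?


Sum of reciprocals = 1/49 + 1/2 + 1/24 + 1/43 + 1/7 = 0.728188
HM = 5/0.728188 = 6.8664

HM = 6.8664


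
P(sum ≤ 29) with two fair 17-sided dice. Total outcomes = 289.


Total outcomes = 17×17 = 289
Favorable (sum ≤ 29): 274
P = 274/289 = 0.9481

P = 0.9481


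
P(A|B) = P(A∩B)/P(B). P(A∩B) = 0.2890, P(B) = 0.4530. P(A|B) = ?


P(A|B) = 0.2890/0.4530 = 0.6380

P(A|B) = 0.6380


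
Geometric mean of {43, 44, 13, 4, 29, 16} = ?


Product = 43 × 44 × 13 × 4 × 29 × 16 = 45650176
GM = 45650176^(1/6) = 18.9049

GM = 18.9049


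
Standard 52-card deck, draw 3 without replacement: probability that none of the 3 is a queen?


P(no queens) = (48/52) × (47/51) × (46/50)
= 0.7826

P = 0.7826


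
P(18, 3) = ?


P(18,3) = 18!/15!
= 6402373705728000/1307674368000
= 4896

P(18,3) = 4896


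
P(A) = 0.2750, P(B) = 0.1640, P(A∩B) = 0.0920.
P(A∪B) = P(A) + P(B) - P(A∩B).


P(A∪B) = 0.2750 + 0.1640 - 0.0920
= 0.4390 - 0.0920
= 0.3470

P(A∪B) = 0.3470


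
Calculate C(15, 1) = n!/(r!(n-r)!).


C(15,1) = 15!/(1! × 14!)
= 1307674368000/(1 × 87178291200)
= 15

C(15,1) = 15


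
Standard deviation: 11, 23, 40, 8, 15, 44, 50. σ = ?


Mean = 27.2857
Variance = 251.9184
SD = sqrt(251.9184) = 15.8719

SD = 15.8719


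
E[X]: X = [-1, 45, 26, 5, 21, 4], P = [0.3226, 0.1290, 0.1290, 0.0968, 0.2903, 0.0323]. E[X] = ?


E[X] = -1*0.3226 + 45*0.1290 + 26*0.1290 + 5*0.0968 + 21*0.2903 + 4*0.0323
= -0.3226 + 5.8050 + 3.3540 + 0.4840 + 6.0963 + 0.1292
= 15.5459

E[X] = 15.5459


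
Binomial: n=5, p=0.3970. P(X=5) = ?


C(5,5) = 1
p^5 = 0.009862
(1-p)^0 = 1.000000
P = 1 * 0.009862 * 1.000000 = 0.0099

P(X=5) = 0.0099


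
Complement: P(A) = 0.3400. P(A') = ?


P(not A) = 1 - 0.3400 = 0.6600

P(not A) = 0.6600


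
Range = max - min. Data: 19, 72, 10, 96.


Max = 96, Min = 10
Range = 96 - 10 = 86

Range = 86


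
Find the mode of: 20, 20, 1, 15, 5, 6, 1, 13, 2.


Frequencies: 1:2, 2:1, 5:1, 6:1, 13:1, 15:1, 20:2
Max frequency = 2
Mode = 1, 20

Mode = 1, 20


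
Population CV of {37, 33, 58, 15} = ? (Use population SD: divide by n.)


Mean = 35.7500
SD = 15.2868
CV = (15.2868/35.7500)*100 = 42.7604%

CV = 42.7604%


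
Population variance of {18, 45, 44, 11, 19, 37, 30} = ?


Mean = 29.1429
Squared deviations: 124.1633, 251.4490, 220.7347, 329.1633, 102.8776, 61.7347, 0.7347
Sum = 1090.8571
Variance = 1090.8571/7 = 155.8367

Variance = 155.8367


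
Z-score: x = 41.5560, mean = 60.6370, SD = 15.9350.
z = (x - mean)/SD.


z = (41.5560 - 60.6370)/15.9350
= -19.0810/15.9350
= -1.1974

z = -1.1974


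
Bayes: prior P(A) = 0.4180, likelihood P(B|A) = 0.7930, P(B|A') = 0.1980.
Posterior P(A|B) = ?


P(B) = P(B|A)*P(A) + P(B|A')*P(A')
= 0.7930*0.4180 + 0.1980*0.5820
= 0.331474 + 0.115236 = 0.446710
P(A|B) = 0.331474/0.446710 = 0.7420

P(A|B) = 0.7420


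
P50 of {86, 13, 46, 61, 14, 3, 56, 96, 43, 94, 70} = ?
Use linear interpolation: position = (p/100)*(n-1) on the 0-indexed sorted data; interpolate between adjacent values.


Sorted: 3, 13, 14, 43, 46, 56, 61, 70, 86, 94, 96
n = 11
Index = 50/100 * 10 = 5.0000
Lower = data[5] = 56, Upper = data[6] = 61
P50 = 56 + 0*(5) = 56.0000

P50 = 56.0000


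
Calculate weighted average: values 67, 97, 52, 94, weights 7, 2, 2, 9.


Numerator = 67*7 + 97*2 + 52*2 + 94*9 = 1613
Denominator = 7 + 2 + 2 + 9 = 20
WM = 1613/20 = 80.6500

WM = 80.6500


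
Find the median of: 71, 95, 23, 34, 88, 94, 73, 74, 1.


Sorted: 1, 23, 34, 71, 73, 74, 88, 94, 95
n = 9 (odd)
Middle value = 73

Median = 73


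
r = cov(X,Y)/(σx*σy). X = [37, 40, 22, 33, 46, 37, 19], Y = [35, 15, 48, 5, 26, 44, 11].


Mean X = 33.4286, Mean Y = 26.2857
SD X = 8.989790, SD Y = 15.470842
Cov = -0.265306
r = -0.265306/(8.989790*15.470842) = -0.0019

r = -0.0019


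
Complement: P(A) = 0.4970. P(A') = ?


P(not A) = 1 - 0.4970 = 0.5030

P(not A) = 0.5030


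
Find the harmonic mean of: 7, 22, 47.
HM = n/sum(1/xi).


Sum of reciprocals = 1/7 + 1/22 + 1/47 = 0.209588
HM = 3/0.209588 = 14.3138

HM = 14.3138


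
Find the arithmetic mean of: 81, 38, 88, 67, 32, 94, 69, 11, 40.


Sum = 81 + 38 + 88 + 67 + 32 + 94 + 69 + 11 + 40 = 520
n = 9
Mean = 520/9 = 57.7778

Mean = 57.7778


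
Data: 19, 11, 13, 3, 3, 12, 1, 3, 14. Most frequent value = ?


Frequencies: 1:1, 3:3, 11:1, 12:1, 13:1, 14:1, 19:1
Max frequency = 3
Mode = 3

Mode = 3


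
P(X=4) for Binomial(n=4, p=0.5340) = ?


C(4,4) = 1
p^4 = 0.081314
(1-p)^0 = 1.000000
P = 1 * 0.081314 * 1.000000 = 0.0813

P(X=4) = 0.0813


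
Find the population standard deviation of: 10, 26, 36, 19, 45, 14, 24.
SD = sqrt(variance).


Mean = 24.8571
Variance = 129.2653
SD = sqrt(129.2653) = 11.3695

SD = 11.3695


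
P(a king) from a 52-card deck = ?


4 kings in 52 cards
P = 4/52 = 0.0769

P = 0.0769


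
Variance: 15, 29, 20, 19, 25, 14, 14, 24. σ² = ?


Mean = 20.0000
Squared deviations: 25.0000, 81.0000, 0, 1.0000, 25.0000, 36.0000, 36.0000, 16.0000
Sum = 220.0000
Variance = 220.0000/8 = 27.5000

Variance = 27.5000


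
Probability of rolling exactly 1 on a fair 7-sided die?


Favorable outcomes (roll = 1): 1
Total outcomes = 7
P = 1/7 = 0.1429

P = 0.1429


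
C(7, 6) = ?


C(7,6) = 7!/(6! × 1!)
= 5040/(720 × 1)
= 7

C(7,6) = 7


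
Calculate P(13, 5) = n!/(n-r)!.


P(13,5) = 13!/8!
= 6227020800/40320
= 154440

P(13,5) = 154440


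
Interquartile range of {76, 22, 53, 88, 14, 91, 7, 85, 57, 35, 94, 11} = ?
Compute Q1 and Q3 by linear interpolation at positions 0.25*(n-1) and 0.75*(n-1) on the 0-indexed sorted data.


Sorted: 7, 11, 14, 22, 35, 53, 57, 76, 85, 88, 91, 94
Q1 (25th %ile) = 20.0000
Q3 (75th %ile) = 85.7500
IQR = 85.7500 - 20.0000 = 65.7500

IQR = 65.7500


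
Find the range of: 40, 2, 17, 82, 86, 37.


Max = 86, Min = 2
Range = 86 - 2 = 84

Range = 84


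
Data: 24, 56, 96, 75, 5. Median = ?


Sorted: 5, 24, 56, 75, 96
n = 5 (odd)
Middle value = 56

Median = 56


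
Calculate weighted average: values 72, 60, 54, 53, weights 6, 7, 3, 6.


Numerator = 72*6 + 60*7 + 54*3 + 53*6 = 1332
Denominator = 6 + 7 + 3 + 6 = 22
WM = 1332/22 = 60.5455

WM = 60.5455


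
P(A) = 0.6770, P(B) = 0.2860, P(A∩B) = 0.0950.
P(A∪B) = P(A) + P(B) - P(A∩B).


P(A∪B) = 0.6770 + 0.2860 - 0.0950
= 0.9630 - 0.0950
= 0.8680

P(A∪B) = 0.8680


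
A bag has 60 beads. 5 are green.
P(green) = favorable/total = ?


P = 5/60 = 0.0833

P = 0.0833


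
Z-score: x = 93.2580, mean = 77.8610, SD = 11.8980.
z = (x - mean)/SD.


z = (93.2580 - 77.8610)/11.8980
= 15.3970/11.8980
= 1.2941

z = 1.2941


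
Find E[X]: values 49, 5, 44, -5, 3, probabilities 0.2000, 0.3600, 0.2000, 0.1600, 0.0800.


E[X] = 49*0.2000 + 5*0.3600 + 44*0.2000 - 5*0.1600 + 3*0.0800
= 9.8000 + 1.8000 + 8.8000 - 0.8000 + 0.2400
= 19.8400

E[X] = 19.8400


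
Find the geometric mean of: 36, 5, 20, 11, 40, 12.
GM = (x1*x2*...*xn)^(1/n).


Product = 36 × 5 × 20 × 11 × 40 × 12 = 19008000
GM = 19008000^(1/6) = 16.3364

GM = 16.3364


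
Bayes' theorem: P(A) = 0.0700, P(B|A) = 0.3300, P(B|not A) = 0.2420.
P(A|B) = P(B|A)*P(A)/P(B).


P(B) = P(B|A)*P(A) + P(B|A')*P(A')
= 0.3300*0.0700 + 0.2420*0.9300
= 0.023100 + 0.225060 = 0.248160
P(A|B) = 0.023100/0.248160 = 0.0931

P(A|B) = 0.0931


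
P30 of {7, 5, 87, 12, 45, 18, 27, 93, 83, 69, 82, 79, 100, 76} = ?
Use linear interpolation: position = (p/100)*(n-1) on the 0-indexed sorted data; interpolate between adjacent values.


Sorted: 5, 7, 12, 18, 27, 45, 69, 76, 79, 82, 83, 87, 93, 100
n = 14
Index = 30/100 * 13 = 3.9000
Lower = data[3] = 18, Upper = data[4] = 27
P30 = 18 + 0.9000*(9) = 26.1000

P30 = 26.1000


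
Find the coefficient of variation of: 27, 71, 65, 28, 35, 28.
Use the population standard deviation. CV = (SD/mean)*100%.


Mean = 42.3333
SD = 18.4180
CV = (18.4180/42.3333)*100 = 43.5071%

CV = 43.5071%


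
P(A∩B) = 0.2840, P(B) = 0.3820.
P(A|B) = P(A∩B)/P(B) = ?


P(A|B) = 0.2840/0.3820 = 0.7435

P(A|B) = 0.7435


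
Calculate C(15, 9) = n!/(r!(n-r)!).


C(15,9) = 15!/(9! × 6!)
= 1307674368000/(362880 × 720)
= 5005

C(15,9) = 5005


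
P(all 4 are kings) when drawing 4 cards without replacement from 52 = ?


P(all kings) = (4/52) × (3/51) × (2/50) × (1/49)
= 3.6938e-06

P = 3.6938e-06


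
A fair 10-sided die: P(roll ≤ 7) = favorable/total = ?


Favorable outcomes (roll ≤ 7): 7
Total outcomes = 10
P = 7/10 = 0.7000

P = 0.7000


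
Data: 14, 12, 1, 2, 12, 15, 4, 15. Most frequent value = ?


Frequencies: 1:1, 2:1, 4:1, 12:2, 14:1, 15:2
Max frequency = 2
Mode = 12, 15

Mode = 12, 15


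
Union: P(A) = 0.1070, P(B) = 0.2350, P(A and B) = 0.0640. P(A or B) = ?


P(A∪B) = 0.1070 + 0.2350 - 0.0640
= 0.3420 - 0.0640
= 0.2780

P(A∪B) = 0.2780


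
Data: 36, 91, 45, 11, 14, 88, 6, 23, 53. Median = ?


Sorted: 6, 11, 14, 23, 36, 45, 53, 88, 91
n = 9 (odd)
Middle value = 36

Median = 36


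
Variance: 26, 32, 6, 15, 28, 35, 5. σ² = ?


Mean = 21.0000
Squared deviations: 25.0000, 121.0000, 225.0000, 36.0000, 49.0000, 196.0000, 256.0000
Sum = 908.0000
Variance = 908.0000/7 = 129.7143

Variance = 129.7143


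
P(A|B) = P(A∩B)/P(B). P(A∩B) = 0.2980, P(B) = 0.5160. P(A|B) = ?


P(A|B) = 0.2980/0.5160 = 0.5775

P(A|B) = 0.5775


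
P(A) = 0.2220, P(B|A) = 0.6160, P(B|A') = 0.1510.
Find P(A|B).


P(B) = P(B|A)*P(A) + P(B|A')*P(A')
= 0.6160*0.2220 + 0.1510*0.7780
= 0.136752 + 0.117478 = 0.254230
P(A|B) = 0.136752/0.254230 = 0.5379

P(A|B) = 0.5379


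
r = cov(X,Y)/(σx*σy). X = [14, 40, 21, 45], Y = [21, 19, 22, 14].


Mean X = 30.0000, Mean Y = 19.0000
SD X = 12.864680, SD Y = 3.082207
Cov = -33.500000
r = -33.500000/(12.864680*3.082207) = -0.8449

r = -0.8449


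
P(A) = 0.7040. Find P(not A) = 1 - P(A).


P(not A) = 1 - 0.7040 = 0.2960

P(not A) = 0.2960


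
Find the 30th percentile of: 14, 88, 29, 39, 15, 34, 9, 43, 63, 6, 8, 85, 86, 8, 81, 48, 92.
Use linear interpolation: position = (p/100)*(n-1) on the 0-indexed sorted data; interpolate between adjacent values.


Sorted: 6, 8, 8, 9, 14, 15, 29, 34, 39, 43, 48, 63, 81, 85, 86, 88, 92
n = 17
Index = 30/100 * 16 = 4.8000
Lower = data[4] = 14, Upper = data[5] = 15
P30 = 14 + 0.8000*(1) = 14.8000

P30 = 14.8000


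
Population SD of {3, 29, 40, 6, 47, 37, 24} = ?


Mean = 26.5714
Variance = 242.5306
SD = sqrt(242.5306) = 15.5734

SD = 15.5734


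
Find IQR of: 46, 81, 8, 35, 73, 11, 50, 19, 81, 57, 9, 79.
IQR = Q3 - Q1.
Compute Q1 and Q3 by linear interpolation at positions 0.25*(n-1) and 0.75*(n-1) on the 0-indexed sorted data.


Sorted: 8, 9, 11, 19, 35, 46, 50, 57, 73, 79, 81, 81
Q1 (25th %ile) = 17.0000
Q3 (75th %ile) = 74.5000
IQR = 74.5000 - 17.0000 = 57.5000

IQR = 57.5000


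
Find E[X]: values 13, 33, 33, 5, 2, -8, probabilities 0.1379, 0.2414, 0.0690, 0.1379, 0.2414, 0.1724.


E[X] = 13*0.1379 + 33*0.2414 + 33*0.0690 + 5*0.1379 + 2*0.2414 - 8*0.1724
= 1.7927 + 7.9662 + 2.2770 + 0.6895 + 0.4828 - 1.3792
= 11.8290

E[X] = 11.8290


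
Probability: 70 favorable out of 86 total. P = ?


P = 70/86 = 0.8140

P = 0.8140


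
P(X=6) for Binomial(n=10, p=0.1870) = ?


C(10,6) = 210
p^6 = 4.276118e-05
(1-p)^4 = 0.436880
P = 210 * 4.276118e-05 * 0.436880 = 0.0039

P(X=6) = 0.0039


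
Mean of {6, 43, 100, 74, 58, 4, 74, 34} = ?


Sum = 6 + 43 + 100 + 74 + 58 + 4 + 74 + 34 = 393
n = 8
Mean = 393/8 = 49.1250

Mean = 49.1250


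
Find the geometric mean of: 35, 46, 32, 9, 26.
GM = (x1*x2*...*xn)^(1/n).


Product = 35 × 46 × 32 × 9 × 26 = 12055680
GM = 12055680^(1/5) = 26.0758

GM = 26.0758


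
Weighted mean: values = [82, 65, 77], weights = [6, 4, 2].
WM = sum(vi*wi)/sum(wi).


Numerator = 82*6 + 65*4 + 77*2 = 906
Denominator = 6 + 4 + 2 = 12
WM = 906/12 = 75.5000

WM = 75.5000


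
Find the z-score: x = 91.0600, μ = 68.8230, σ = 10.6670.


z = (91.0600 - 68.8230)/10.6670
= 22.2370/10.6670
= 2.0847

z = 2.0847


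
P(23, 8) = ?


P(23,8) = 23!/15!
= 25852016738884976640000/1307674368000
= 19769460480

P(23,8) = 19769460480


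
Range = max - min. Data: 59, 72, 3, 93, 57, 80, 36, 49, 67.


Max = 93, Min = 3
Range = 93 - 3 = 90

Range = 90


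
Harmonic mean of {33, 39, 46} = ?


Sum of reciprocals = 1/33 + 1/39 + 1/46 = 0.077683
HM = 3/0.077683 = 38.6184

HM = 38.6184


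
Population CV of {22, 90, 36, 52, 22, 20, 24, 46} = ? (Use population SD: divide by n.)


Mean = 39.0000
SD = 22.3383
CV = (22.3383/39.0000)*100 = 57.2777%

CV = 57.2777%


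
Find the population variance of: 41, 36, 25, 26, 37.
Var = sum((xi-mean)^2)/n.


Mean = 33.0000
Squared deviations: 64.0000, 9.0000, 64.0000, 49.0000, 16.0000
Sum = 202.0000
Variance = 202.0000/5 = 40.4000

Variance = 40.4000


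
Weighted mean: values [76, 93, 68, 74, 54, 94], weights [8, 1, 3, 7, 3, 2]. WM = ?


Numerator = 76*8 + 93*1 + 68*3 + 74*7 + 54*3 + 94*2 = 1773
Denominator = 8 + 1 + 3 + 7 + 3 + 2 = 24
WM = 1773/24 = 73.8750

WM = 73.8750


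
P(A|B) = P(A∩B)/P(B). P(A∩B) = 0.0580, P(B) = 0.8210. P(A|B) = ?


P(A|B) = 0.0580/0.8210 = 0.0706

P(A|B) = 0.0706


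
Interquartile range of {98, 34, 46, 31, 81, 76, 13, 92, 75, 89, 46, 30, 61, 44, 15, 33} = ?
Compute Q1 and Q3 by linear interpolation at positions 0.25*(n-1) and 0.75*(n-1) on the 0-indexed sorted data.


Sorted: 13, 15, 30, 31, 33, 34, 44, 46, 46, 61, 75, 76, 81, 89, 92, 98
Q1 (25th %ile) = 32.5000
Q3 (75th %ile) = 77.2500
IQR = 77.2500 - 32.5000 = 44.7500

IQR = 44.7500


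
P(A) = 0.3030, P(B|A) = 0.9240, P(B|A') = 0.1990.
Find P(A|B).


P(B) = P(B|A)*P(A) + P(B|A')*P(A')
= 0.9240*0.3030 + 0.1990*0.6970
= 0.279972 + 0.138703 = 0.418675
P(A|B) = 0.279972/0.418675 = 0.6687

P(A|B) = 0.6687


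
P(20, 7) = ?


P(20,7) = 20!/13!
= 2432902008176640000/6227020800
= 390700800

P(20,7) = 390700800


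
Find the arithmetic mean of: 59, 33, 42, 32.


Sum = 59 + 33 + 42 + 32 = 166
n = 4
Mean = 166/4 = 41.5000

Mean = 41.5000


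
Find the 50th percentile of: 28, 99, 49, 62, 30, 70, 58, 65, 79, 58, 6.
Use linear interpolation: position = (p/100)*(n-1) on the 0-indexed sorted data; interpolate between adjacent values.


Sorted: 6, 28, 30, 49, 58, 58, 62, 65, 70, 79, 99
n = 11
Index = 50/100 * 10 = 5.0000
Lower = data[5] = 58, Upper = data[6] = 62
P50 = 58 + 0*(4) = 58.0000

P50 = 58.0000


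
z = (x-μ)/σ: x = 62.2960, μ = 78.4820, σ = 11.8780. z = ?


z = (62.2960 - 78.4820)/11.8780
= -16.1860/11.8780
= -1.3627

z = -1.3627


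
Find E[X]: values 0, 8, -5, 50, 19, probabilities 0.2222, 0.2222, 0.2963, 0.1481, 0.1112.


E[X] = 0*0.2222 + 8*0.2222 - 5*0.2963 + 50*0.1481 + 19*0.1112
= 0 + 1.7776 - 1.4815 + 7.4050 + 2.1128
= 9.8139

E[X] = 9.8139


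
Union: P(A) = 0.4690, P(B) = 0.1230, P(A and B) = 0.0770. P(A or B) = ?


P(A∪B) = 0.4690 + 0.1230 - 0.0770
= 0.5920 - 0.0770
= 0.5150

P(A∪B) = 0.5150


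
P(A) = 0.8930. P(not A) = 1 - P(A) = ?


P(not A) = 1 - 0.8930 = 0.1070

P(not A) = 0.1070


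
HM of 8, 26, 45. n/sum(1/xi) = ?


Sum of reciprocals = 1/8 + 1/26 + 1/45 = 0.185684
HM = 3/0.185684 = 16.1565

HM = 16.1565


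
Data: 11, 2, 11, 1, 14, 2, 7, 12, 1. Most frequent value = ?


Frequencies: 1:2, 2:2, 7:1, 11:2, 12:1, 14:1
Max frequency = 2
Mode = 1, 2, 11

Mode = 1, 2, 11


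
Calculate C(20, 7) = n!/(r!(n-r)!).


C(20,7) = 20!/(7! × 13!)
= 2432902008176640000/(5040 × 6227020800)
= 77520

C(20,7) = 77520


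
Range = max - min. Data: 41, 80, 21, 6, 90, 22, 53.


Max = 90, Min = 6
Range = 90 - 6 = 84

Range = 84


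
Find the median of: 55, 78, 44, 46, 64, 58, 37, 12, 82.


Sorted: 12, 37, 44, 46, 55, 58, 64, 78, 82
n = 9 (odd)
Middle value = 55

Median = 55
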